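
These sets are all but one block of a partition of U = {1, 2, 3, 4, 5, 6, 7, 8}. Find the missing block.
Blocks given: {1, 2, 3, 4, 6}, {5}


U = {1, 2, 3, 4, 5, 6, 7, 8}
Shown blocks: {1, 2, 3, 4, 6}, {5}
A partition's blocks are pairwise disjoint and cover U, so the missing block = U \ (union of shown blocks).
Union of shown blocks: {1, 2, 3, 4, 5, 6}
Missing block = U \ (union) = {7, 8}

{7, 8}


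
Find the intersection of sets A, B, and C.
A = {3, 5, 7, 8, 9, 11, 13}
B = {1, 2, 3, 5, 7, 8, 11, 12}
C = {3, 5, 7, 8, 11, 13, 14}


Set A = {3, 5, 7, 8, 9, 11, 13}
Set B = {1, 2, 3, 5, 7, 8, 11, 12}
Set C = {3, 5, 7, 8, 11, 13, 14}
First, A ∩ B = {3, 5, 7, 8, 11}
Then, (A ∩ B) ∩ C = {3, 5, 7, 8, 11}

{3, 5, 7, 8, 11}


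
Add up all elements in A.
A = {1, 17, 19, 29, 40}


Set A = {1, 17, 19, 29, 40}
Sum = 1 + 17 + 19 + 29 + 40 = 106

106


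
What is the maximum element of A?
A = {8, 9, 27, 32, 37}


Set A = {8, 9, 27, 32, 37}
Elements in ascending order: 8, 9, 27, 32, 37
The largest element is 37.

37


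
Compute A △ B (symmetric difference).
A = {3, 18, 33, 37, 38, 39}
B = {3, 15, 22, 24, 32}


Set A = {3, 18, 33, 37, 38, 39}
Set B = {3, 15, 22, 24, 32}
A △ B = (A \ B) ∪ (B \ A)
Elements in A but not B: {18, 33, 37, 38, 39}
Elements in B but not A: {15, 22, 24, 32}
A △ B = {15, 18, 22, 24, 32, 33, 37, 38, 39}

{15, 18, 22, 24, 32, 33, 37, 38, 39}


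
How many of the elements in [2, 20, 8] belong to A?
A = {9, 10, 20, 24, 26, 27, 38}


Set A = {9, 10, 20, 24, 26, 27, 38}
Candidates: [2, 20, 8]
Check each candidate:
2 ∉ A, 20 ∈ A, 8 ∉ A
Count of candidates in A: 1

1


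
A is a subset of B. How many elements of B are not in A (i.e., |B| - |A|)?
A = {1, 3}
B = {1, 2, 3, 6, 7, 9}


Set A = {1, 3}, |A| = 2
Set B = {1, 2, 3, 6, 7, 9}, |B| = 6
Since A ⊆ B: B \ A = {2, 6, 7, 9}
|B| - |A| = 6 - 2 = 4

4


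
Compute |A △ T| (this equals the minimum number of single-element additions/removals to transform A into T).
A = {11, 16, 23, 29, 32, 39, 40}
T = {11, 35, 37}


Set A = {11, 16, 23, 29, 32, 39, 40}
Set T = {11, 35, 37}
Elements to remove from A (in A, not in T): {16, 23, 29, 32, 39, 40} → 6 removals
Elements to add to A (in T, not in A): {35, 37} → 2 additions
Total edits = 6 + 2 = 8

8


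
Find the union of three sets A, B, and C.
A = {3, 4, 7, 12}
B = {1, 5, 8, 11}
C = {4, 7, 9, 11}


Set A = {3, 4, 7, 12}
Set B = {1, 5, 8, 11}
Set C = {4, 7, 9, 11}
First, A ∪ B = {1, 3, 4, 5, 7, 8, 11, 12}
Then, (A ∪ B) ∪ C = {1, 3, 4, 5, 7, 8, 9, 11, 12}

{1, 3, 4, 5, 7, 8, 9, 11, 12}


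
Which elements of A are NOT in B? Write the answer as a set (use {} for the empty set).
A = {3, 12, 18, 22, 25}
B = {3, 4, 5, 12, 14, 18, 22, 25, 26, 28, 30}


Set A = {3, 12, 18, 22, 25}
Set B = {3, 4, 5, 12, 14, 18, 22, 25, 26, 28, 30}
Check each element of A against B:
3 ∈ B, 12 ∈ B, 18 ∈ B, 22 ∈ B, 25 ∈ B
Elements of A not in B: {}

{}


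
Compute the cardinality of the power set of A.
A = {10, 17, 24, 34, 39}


Set A = {10, 17, 24, 34, 39}
|A| = 5
The power set P(A) contains all subsets of A.
|P(A)| = 2^|A| = 2^5 = 32

32


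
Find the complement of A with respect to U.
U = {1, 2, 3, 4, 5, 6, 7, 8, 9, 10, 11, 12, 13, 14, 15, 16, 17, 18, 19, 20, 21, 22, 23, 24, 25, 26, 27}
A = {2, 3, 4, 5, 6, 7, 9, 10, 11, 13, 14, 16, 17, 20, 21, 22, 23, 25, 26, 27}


Universal set U = {1, 2, 3, 4, 5, 6, 7, 8, 9, 10, 11, 12, 13, 14, 15, 16, 17, 18, 19, 20, 21, 22, 23, 24, 25, 26, 27}
Set A = {2, 3, 4, 5, 6, 7, 9, 10, 11, 13, 14, 16, 17, 20, 21, 22, 23, 25, 26, 27}
A' = U \ A = elements in U but not in A
Checking each element of U:
1 (not in A, include), 2 (in A, exclude), 3 (in A, exclude), 4 (in A, exclude), 5 (in A, exclude), 6 (in A, exclude), 7 (in A, exclude), 8 (not in A, include), 9 (in A, exclude), 10 (in A, exclude), 11 (in A, exclude), 12 (not in A, include), 13 (in A, exclude), 14 (in A, exclude), 15 (not in A, include), 16 (in A, exclude), 17 (in A, exclude), 18 (not in A, include), 19 (not in A, include), 20 (in A, exclude), 21 (in A, exclude), 22 (in A, exclude), 23 (in A, exclude), 24 (not in A, include), 25 (in A, exclude), 26 (in A, exclude), 27 (in A, exclude)
A' = {1, 8, 12, 15, 18, 19, 24}

{1, 8, 12, 15, 18, 19, 24}


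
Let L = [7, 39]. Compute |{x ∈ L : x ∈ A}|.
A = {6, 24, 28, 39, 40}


Set A = {6, 24, 28, 39, 40}
Candidates: [7, 39]
Check each candidate:
7 ∉ A, 39 ∈ A
Count of candidates in A: 1

1


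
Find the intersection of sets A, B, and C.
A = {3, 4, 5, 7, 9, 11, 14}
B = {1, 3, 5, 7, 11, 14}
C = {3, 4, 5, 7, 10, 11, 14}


Set A = {3, 4, 5, 7, 9, 11, 14}
Set B = {1, 3, 5, 7, 11, 14}
Set C = {3, 4, 5, 7, 10, 11, 14}
First, A ∩ B = {3, 5, 7, 11, 14}
Then, (A ∩ B) ∩ C = {3, 5, 7, 11, 14}

{3, 5, 7, 11, 14}


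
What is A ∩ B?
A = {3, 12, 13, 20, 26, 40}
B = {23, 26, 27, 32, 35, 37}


Set A = {3, 12, 13, 20, 26, 40}
Set B = {23, 26, 27, 32, 35, 37}
A ∩ B includes only elements in both sets.
Check each element of A against B:
3 ✗, 12 ✗, 13 ✗, 20 ✗, 26 ✓, 40 ✗
A ∩ B = {26}

{26}


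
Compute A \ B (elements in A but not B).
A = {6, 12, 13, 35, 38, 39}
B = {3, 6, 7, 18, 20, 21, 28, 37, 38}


Set A = {6, 12, 13, 35, 38, 39}
Set B = {3, 6, 7, 18, 20, 21, 28, 37, 38}
A \ B includes elements in A that are not in B.
Check each element of A:
6 (in B, remove), 12 (not in B, keep), 13 (not in B, keep), 35 (not in B, keep), 38 (in B, remove), 39 (not in B, keep)
A \ B = {12, 13, 35, 39}

{12, 13, 35, 39}


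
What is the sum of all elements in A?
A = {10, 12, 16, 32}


Set A = {10, 12, 16, 32}
Sum = 10 + 12 + 16 + 32 = 70

70


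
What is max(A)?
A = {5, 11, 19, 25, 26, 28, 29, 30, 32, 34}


Set A = {5, 11, 19, 25, 26, 28, 29, 30, 32, 34}
Elements in ascending order: 5, 11, 19, 25, 26, 28, 29, 30, 32, 34
The largest element is 34.

34


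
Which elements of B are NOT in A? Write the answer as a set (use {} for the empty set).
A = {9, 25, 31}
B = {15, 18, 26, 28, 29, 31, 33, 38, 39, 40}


Set A = {9, 25, 31}
Set B = {15, 18, 26, 28, 29, 31, 33, 38, 39, 40}
Check each element of B against A:
15 ∉ A (include), 18 ∉ A (include), 26 ∉ A (include), 28 ∉ A (include), 29 ∉ A (include), 31 ∈ A, 33 ∉ A (include), 38 ∉ A (include), 39 ∉ A (include), 40 ∉ A (include)
Elements of B not in A: {15, 18, 26, 28, 29, 33, 38, 39, 40}

{15, 18, 26, 28, 29, 33, 38, 39, 40}


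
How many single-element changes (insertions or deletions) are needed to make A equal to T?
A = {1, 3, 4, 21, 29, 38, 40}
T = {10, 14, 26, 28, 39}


Set A = {1, 3, 4, 21, 29, 38, 40}
Set T = {10, 14, 26, 28, 39}
Elements to remove from A (in A, not in T): {1, 3, 4, 21, 29, 38, 40} → 7 removals
Elements to add to A (in T, not in A): {10, 14, 26, 28, 39} → 5 additions
Total edits = 7 + 5 = 12

12


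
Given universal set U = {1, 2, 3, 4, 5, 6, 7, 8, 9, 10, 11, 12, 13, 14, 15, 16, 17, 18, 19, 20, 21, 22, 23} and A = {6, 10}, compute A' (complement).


Universal set U = {1, 2, 3, 4, 5, 6, 7, 8, 9, 10, 11, 12, 13, 14, 15, 16, 17, 18, 19, 20, 21, 22, 23}
Set A = {6, 10}
A' = U \ A = elements in U but not in A
Checking each element of U:
1 (not in A, include), 2 (not in A, include), 3 (not in A, include), 4 (not in A, include), 5 (not in A, include), 6 (in A, exclude), 7 (not in A, include), 8 (not in A, include), 9 (not in A, include), 10 (in A, exclude), 11 (not in A, include), 12 (not in A, include), 13 (not in A, include), 14 (not in A, include), 15 (not in A, include), 16 (not in A, include), 17 (not in A, include), 18 (not in A, include), 19 (not in A, include), 20 (not in A, include), 21 (not in A, include), 22 (not in A, include), 23 (not in A, include)
A' = {1, 2, 3, 4, 5, 7, 8, 9, 11, 12, 13, 14, 15, 16, 17, 18, 19, 20, 21, 22, 23}

{1, 2, 3, 4, 5, 7, 8, 9, 11, 12, 13, 14, 15, 16, 17, 18, 19, 20, 21, 22, 23}


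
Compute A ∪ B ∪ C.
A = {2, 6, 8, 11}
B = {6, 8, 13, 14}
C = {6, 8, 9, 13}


Set A = {2, 6, 8, 11}
Set B = {6, 8, 13, 14}
Set C = {6, 8, 9, 13}
First, A ∪ B = {2, 6, 8, 11, 13, 14}
Then, (A ∪ B) ∪ C = {2, 6, 8, 9, 11, 13, 14}

{2, 6, 8, 9, 11, 13, 14}


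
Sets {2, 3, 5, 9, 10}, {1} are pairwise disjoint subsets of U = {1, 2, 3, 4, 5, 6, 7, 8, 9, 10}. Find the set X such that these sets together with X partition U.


U = {1, 2, 3, 4, 5, 6, 7, 8, 9, 10}
Shown blocks: {2, 3, 5, 9, 10}, {1}
A partition's blocks are pairwise disjoint and cover U, so the missing block = U \ (union of shown blocks).
Union of shown blocks: {1, 2, 3, 5, 9, 10}
Missing block = U \ (union) = {4, 6, 7, 8}

{4, 6, 7, 8}


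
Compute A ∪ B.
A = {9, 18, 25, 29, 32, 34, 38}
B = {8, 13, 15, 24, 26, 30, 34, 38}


Set A = {9, 18, 25, 29, 32, 34, 38}
Set B = {8, 13, 15, 24, 26, 30, 34, 38}
A ∪ B includes all elements in either set.
Elements from A: {9, 18, 25, 29, 32, 34, 38}
Elements from B not already included: {8, 13, 15, 24, 26, 30}
A ∪ B = {8, 9, 13, 15, 18, 24, 25, 26, 29, 30, 32, 34, 38}

{8, 9, 13, 15, 18, 24, 25, 26, 29, 30, 32, 34, 38}


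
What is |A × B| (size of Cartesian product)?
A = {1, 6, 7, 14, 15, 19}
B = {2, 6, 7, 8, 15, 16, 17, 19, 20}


Set A = {1, 6, 7, 14, 15, 19} has 6 elements.
Set B = {2, 6, 7, 8, 15, 16, 17, 19, 20} has 9 elements.
|A × B| = |A| × |B| = 6 × 9 = 54

54


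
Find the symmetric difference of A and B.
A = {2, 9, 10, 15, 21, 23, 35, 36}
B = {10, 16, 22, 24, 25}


Set A = {2, 9, 10, 15, 21, 23, 35, 36}
Set B = {10, 16, 22, 24, 25}
A △ B = (A \ B) ∪ (B \ A)
Elements in A but not B: {2, 9, 15, 21, 23, 35, 36}
Elements in B but not A: {16, 22, 24, 25}
A △ B = {2, 9, 15, 16, 21, 22, 23, 24, 25, 35, 36}

{2, 9, 15, 16, 21, 22, 23, 24, 25, 35, 36}


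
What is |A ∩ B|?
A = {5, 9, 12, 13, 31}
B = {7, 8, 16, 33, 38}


Set A = {5, 9, 12, 13, 31}
Set B = {7, 8, 16, 33, 38}
A ∩ B = {}
|A ∩ B| = 0

0


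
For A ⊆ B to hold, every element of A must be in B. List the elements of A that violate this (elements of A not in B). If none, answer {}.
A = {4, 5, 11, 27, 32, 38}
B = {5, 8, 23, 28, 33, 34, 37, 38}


Set A = {4, 5, 11, 27, 32, 38}
Set B = {5, 8, 23, 28, 33, 34, 37, 38}
Check each element of A against B:
4 ∉ B (include), 5 ∈ B, 11 ∉ B (include), 27 ∉ B (include), 32 ∉ B (include), 38 ∈ B
Elements of A not in B: {4, 11, 27, 32}

{4, 11, 27, 32}


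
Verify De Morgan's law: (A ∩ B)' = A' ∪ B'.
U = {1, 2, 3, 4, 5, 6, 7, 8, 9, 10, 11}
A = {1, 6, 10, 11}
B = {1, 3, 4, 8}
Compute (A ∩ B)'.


U = {1, 2, 3, 4, 5, 6, 7, 8, 9, 10, 11}
A = {1, 6, 10, 11}, B = {1, 3, 4, 8}
A ∩ B = {1}
(A ∩ B)' = U \ (A ∩ B) = {2, 3, 4, 5, 6, 7, 8, 9, 10, 11}
Verification via A' ∪ B': A' = {2, 3, 4, 5, 7, 8, 9}, B' = {2, 5, 6, 7, 9, 10, 11}
A' ∪ B' = {2, 3, 4, 5, 6, 7, 8, 9, 10, 11} ✓

{2, 3, 4, 5, 6, 7, 8, 9, 10, 11}


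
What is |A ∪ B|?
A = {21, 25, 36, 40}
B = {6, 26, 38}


Set A = {21, 25, 36, 40}, |A| = 4
Set B = {6, 26, 38}, |B| = 3
A ∩ B = {}, |A ∩ B| = 0
|A ∪ B| = |A| + |B| - |A ∩ B| = 4 + 3 - 0 = 7

7


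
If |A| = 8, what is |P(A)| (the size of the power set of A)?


The set has 8 elements.
The power set contains all possible subsets.
|P(A)| = 2^|A| = 2^8 = 256

256


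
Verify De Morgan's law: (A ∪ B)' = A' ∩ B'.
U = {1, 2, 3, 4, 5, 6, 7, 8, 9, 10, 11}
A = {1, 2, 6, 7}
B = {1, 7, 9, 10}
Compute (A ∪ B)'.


U = {1, 2, 3, 4, 5, 6, 7, 8, 9, 10, 11}
A = {1, 2, 6, 7}, B = {1, 7, 9, 10}
A ∪ B = {1, 2, 6, 7, 9, 10}
(A ∪ B)' = U \ (A ∪ B) = {3, 4, 5, 8, 11}
Verification via A' ∩ B': A' = {3, 4, 5, 8, 9, 10, 11}, B' = {2, 3, 4, 5, 6, 8, 11}
A' ∩ B' = {3, 4, 5, 8, 11} ✓

{3, 4, 5, 8, 11}


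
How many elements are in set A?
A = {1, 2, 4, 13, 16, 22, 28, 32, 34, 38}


Set A = {1, 2, 4, 13, 16, 22, 28, 32, 34, 38}
Listing elements: 1, 2, 4, 13, 16, 22, 28, 32, 34, 38
Counting: 10 elements
|A| = 10

10


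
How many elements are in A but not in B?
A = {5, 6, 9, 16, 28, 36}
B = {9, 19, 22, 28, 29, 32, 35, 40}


Set A = {5, 6, 9, 16, 28, 36}
Set B = {9, 19, 22, 28, 29, 32, 35, 40}
A \ B = {5, 6, 16, 36}
|A \ B| = 4

4


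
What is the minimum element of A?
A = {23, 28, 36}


Set A = {23, 28, 36}
Elements in ascending order: 23, 28, 36
The smallest element is 23.

23


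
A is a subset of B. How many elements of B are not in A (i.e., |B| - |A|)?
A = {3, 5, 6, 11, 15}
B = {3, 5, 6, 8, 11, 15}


Set A = {3, 5, 6, 11, 15}, |A| = 5
Set B = {3, 5, 6, 8, 11, 15}, |B| = 6
Since A ⊆ B: B \ A = {8}
|B| - |A| = 6 - 5 = 1

1


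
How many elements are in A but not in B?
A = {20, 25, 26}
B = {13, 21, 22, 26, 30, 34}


Set A = {20, 25, 26}
Set B = {13, 21, 22, 26, 30, 34}
A \ B = {20, 25}
|A \ B| = 2

2


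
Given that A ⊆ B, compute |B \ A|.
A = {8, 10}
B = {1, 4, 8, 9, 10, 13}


Set A = {8, 10}, |A| = 2
Set B = {1, 4, 8, 9, 10, 13}, |B| = 6
Since A ⊆ B: B \ A = {1, 4, 9, 13}
|B| - |A| = 6 - 2 = 4

4


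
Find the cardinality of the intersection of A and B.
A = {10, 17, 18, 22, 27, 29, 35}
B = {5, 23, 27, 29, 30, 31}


Set A = {10, 17, 18, 22, 27, 29, 35}
Set B = {5, 23, 27, 29, 30, 31}
A ∩ B = {27, 29}
|A ∩ B| = 2

2


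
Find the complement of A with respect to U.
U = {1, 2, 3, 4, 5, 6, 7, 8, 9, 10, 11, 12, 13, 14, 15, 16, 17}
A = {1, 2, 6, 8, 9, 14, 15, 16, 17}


Universal set U = {1, 2, 3, 4, 5, 6, 7, 8, 9, 10, 11, 12, 13, 14, 15, 16, 17}
Set A = {1, 2, 6, 8, 9, 14, 15, 16, 17}
A' = U \ A = elements in U but not in A
Checking each element of U:
1 (in A, exclude), 2 (in A, exclude), 3 (not in A, include), 4 (not in A, include), 5 (not in A, include), 6 (in A, exclude), 7 (not in A, include), 8 (in A, exclude), 9 (in A, exclude), 10 (not in A, include), 11 (not in A, include), 12 (not in A, include), 13 (not in A, include), 14 (in A, exclude), 15 (in A, exclude), 16 (in A, exclude), 17 (in A, exclude)
A' = {3, 4, 5, 7, 10, 11, 12, 13}

{3, 4, 5, 7, 10, 11, 12, 13}


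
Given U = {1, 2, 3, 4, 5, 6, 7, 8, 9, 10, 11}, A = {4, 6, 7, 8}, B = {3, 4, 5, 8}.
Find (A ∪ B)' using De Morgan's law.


U = {1, 2, 3, 4, 5, 6, 7, 8, 9, 10, 11}
A = {4, 6, 7, 8}, B = {3, 4, 5, 8}
A ∪ B = {3, 4, 5, 6, 7, 8}
(A ∪ B)' = U \ (A ∪ B) = {1, 2, 9, 10, 11}
Verification via A' ∩ B': A' = {1, 2, 3, 5, 9, 10, 11}, B' = {1, 2, 6, 7, 9, 10, 11}
A' ∩ B' = {1, 2, 9, 10, 11} ✓

{1, 2, 9, 10, 11}


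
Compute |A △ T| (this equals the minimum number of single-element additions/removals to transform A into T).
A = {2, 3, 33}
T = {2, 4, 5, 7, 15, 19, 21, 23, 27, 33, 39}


Set A = {2, 3, 33}
Set T = {2, 4, 5, 7, 15, 19, 21, 23, 27, 33, 39}
Elements to remove from A (in A, not in T): {3} → 1 removals
Elements to add to A (in T, not in A): {4, 5, 7, 15, 19, 21, 23, 27, 39} → 9 additions
Total edits = 1 + 9 = 10

10


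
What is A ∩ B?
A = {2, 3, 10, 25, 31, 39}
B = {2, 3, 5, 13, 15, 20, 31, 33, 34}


Set A = {2, 3, 10, 25, 31, 39}
Set B = {2, 3, 5, 13, 15, 20, 31, 33, 34}
A ∩ B includes only elements in both sets.
Check each element of A against B:
2 ✓, 3 ✓, 10 ✗, 25 ✗, 31 ✓, 39 ✗
A ∩ B = {2, 3, 31}

{2, 3, 31}


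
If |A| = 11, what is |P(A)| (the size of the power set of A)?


The set has 11 elements.
The power set contains all possible subsets.
|P(A)| = 2^|A| = 2^11 = 2048

2048


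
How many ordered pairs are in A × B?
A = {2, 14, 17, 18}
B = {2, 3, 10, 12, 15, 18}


Set A = {2, 14, 17, 18} has 4 elements.
Set B = {2, 3, 10, 12, 15, 18} has 6 elements.
|A × B| = |A| × |B| = 4 × 6 = 24

24


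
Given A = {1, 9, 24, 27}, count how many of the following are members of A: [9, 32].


Set A = {1, 9, 24, 27}
Candidates: [9, 32]
Check each candidate:
9 ∈ A, 32 ∉ A
Count of candidates in A: 1

1


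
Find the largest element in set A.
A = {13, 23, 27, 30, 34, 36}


Set A = {13, 23, 27, 30, 34, 36}
Elements in ascending order: 13, 23, 27, 30, 34, 36
The largest element is 36.

36


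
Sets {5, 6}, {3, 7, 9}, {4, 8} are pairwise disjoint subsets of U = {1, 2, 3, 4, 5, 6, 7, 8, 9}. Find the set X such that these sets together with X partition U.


U = {1, 2, 3, 4, 5, 6, 7, 8, 9}
Shown blocks: {5, 6}, {3, 7, 9}, {4, 8}
A partition's blocks are pairwise disjoint and cover U, so the missing block = U \ (union of shown blocks).
Union of shown blocks: {3, 4, 5, 6, 7, 8, 9}
Missing block = U \ (union) = {1, 2}

{1, 2}


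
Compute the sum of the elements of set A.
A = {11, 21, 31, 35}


Set A = {11, 21, 31, 35}
Sum = 11 + 21 + 31 + 35 = 98

98


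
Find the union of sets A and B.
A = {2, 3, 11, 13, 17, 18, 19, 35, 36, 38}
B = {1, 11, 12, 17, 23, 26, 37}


Set A = {2, 3, 11, 13, 17, 18, 19, 35, 36, 38}
Set B = {1, 11, 12, 17, 23, 26, 37}
A ∪ B includes all elements in either set.
Elements from A: {2, 3, 11, 13, 17, 18, 19, 35, 36, 38}
Elements from B not already included: {1, 12, 23, 26, 37}
A ∪ B = {1, 2, 3, 11, 12, 13, 17, 18, 19, 23, 26, 35, 36, 37, 38}

{1, 2, 3, 11, 12, 13, 17, 18, 19, 23, 26, 35, 36, 37, 38}


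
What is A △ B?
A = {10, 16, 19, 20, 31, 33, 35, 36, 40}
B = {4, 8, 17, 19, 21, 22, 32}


Set A = {10, 16, 19, 20, 31, 33, 35, 36, 40}
Set B = {4, 8, 17, 19, 21, 22, 32}
A △ B = (A \ B) ∪ (B \ A)
Elements in A but not B: {10, 16, 20, 31, 33, 35, 36, 40}
Elements in B but not A: {4, 8, 17, 21, 22, 32}
A △ B = {4, 8, 10, 16, 17, 20, 21, 22, 31, 32, 33, 35, 36, 40}

{4, 8, 10, 16, 17, 20, 21, 22, 31, 32, 33, 35, 36, 40}


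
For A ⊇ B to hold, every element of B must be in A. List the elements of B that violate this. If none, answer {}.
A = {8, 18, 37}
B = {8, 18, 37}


Set A = {8, 18, 37}
Set B = {8, 18, 37}
Check each element of B against A:
8 ∈ A, 18 ∈ A, 37 ∈ A
Elements of B not in A: {}

{}


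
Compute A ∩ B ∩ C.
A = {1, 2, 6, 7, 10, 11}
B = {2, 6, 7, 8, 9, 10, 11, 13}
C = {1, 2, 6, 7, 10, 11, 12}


Set A = {1, 2, 6, 7, 10, 11}
Set B = {2, 6, 7, 8, 9, 10, 11, 13}
Set C = {1, 2, 6, 7, 10, 11, 12}
First, A ∩ B = {2, 6, 7, 10, 11}
Then, (A ∩ B) ∩ C = {2, 6, 7, 10, 11}

{2, 6, 7, 10, 11}


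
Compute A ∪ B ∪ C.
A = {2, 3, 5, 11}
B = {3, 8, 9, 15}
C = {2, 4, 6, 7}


Set A = {2, 3, 5, 11}
Set B = {3, 8, 9, 15}
Set C = {2, 4, 6, 7}
First, A ∪ B = {2, 3, 5, 8, 9, 11, 15}
Then, (A ∪ B) ∪ C = {2, 3, 4, 5, 6, 7, 8, 9, 11, 15}

{2, 3, 4, 5, 6, 7, 8, 9, 11, 15}


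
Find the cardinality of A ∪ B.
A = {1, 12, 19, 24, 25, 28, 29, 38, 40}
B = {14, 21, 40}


Set A = {1, 12, 19, 24, 25, 28, 29, 38, 40}, |A| = 9
Set B = {14, 21, 40}, |B| = 3
A ∩ B = {40}, |A ∩ B| = 1
|A ∪ B| = |A| + |B| - |A ∩ B| = 9 + 3 - 1 = 11

11


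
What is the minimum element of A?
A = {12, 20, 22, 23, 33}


Set A = {12, 20, 22, 23, 33}
Elements in ascending order: 12, 20, 22, 23, 33
The smallest element is 12.

12


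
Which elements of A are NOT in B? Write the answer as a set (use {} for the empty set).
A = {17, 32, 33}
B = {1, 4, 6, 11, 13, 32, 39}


Set A = {17, 32, 33}
Set B = {1, 4, 6, 11, 13, 32, 39}
Check each element of A against B:
17 ∉ B (include), 32 ∈ B, 33 ∉ B (include)
Elements of A not in B: {17, 33}

{17, 33}


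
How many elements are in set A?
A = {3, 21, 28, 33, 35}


Set A = {3, 21, 28, 33, 35}
Listing elements: 3, 21, 28, 33, 35
Counting: 5 elements
|A| = 5

5


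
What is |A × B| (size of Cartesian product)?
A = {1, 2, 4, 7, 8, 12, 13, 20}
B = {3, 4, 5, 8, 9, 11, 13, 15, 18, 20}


Set A = {1, 2, 4, 7, 8, 12, 13, 20} has 8 elements.
Set B = {3, 4, 5, 8, 9, 11, 13, 15, 18, 20} has 10 elements.
|A × B| = |A| × |B| = 8 × 10 = 80

80


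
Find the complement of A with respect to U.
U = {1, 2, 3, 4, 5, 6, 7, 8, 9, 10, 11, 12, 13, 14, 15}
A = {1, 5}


Universal set U = {1, 2, 3, 4, 5, 6, 7, 8, 9, 10, 11, 12, 13, 14, 15}
Set A = {1, 5}
A' = U \ A = elements in U but not in A
Checking each element of U:
1 (in A, exclude), 2 (not in A, include), 3 (not in A, include), 4 (not in A, include), 5 (in A, exclude), 6 (not in A, include), 7 (not in A, include), 8 (not in A, include), 9 (not in A, include), 10 (not in A, include), 11 (not in A, include), 12 (not in A, include), 13 (not in A, include), 14 (not in A, include), 15 (not in A, include)
A' = {2, 3, 4, 6, 7, 8, 9, 10, 11, 12, 13, 14, 15}

{2, 3, 4, 6, 7, 8, 9, 10, 11, 12, 13, 14, 15}


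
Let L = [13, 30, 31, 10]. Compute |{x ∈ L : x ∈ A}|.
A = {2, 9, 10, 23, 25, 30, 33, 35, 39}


Set A = {2, 9, 10, 23, 25, 30, 33, 35, 39}
Candidates: [13, 30, 31, 10]
Check each candidate:
13 ∉ A, 30 ∈ A, 31 ∉ A, 10 ∈ A
Count of candidates in A: 2

2


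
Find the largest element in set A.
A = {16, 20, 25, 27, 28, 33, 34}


Set A = {16, 20, 25, 27, 28, 33, 34}
Elements in ascending order: 16, 20, 25, 27, 28, 33, 34
The largest element is 34.

34


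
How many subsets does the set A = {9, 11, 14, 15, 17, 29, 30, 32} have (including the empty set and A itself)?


Set A = {9, 11, 14, 15, 17, 29, 30, 32}
|A| = 8
The power set P(A) contains all subsets of A.
|P(A)| = 2^|A| = 2^8 = 256

256


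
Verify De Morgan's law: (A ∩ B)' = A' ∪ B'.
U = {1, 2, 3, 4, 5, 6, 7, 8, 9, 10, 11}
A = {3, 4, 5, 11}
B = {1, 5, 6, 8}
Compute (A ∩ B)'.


U = {1, 2, 3, 4, 5, 6, 7, 8, 9, 10, 11}
A = {3, 4, 5, 11}, B = {1, 5, 6, 8}
A ∩ B = {5}
(A ∩ B)' = U \ (A ∩ B) = {1, 2, 3, 4, 6, 7, 8, 9, 10, 11}
Verification via A' ∪ B': A' = {1, 2, 6, 7, 8, 9, 10}, B' = {2, 3, 4, 7, 9, 10, 11}
A' ∪ B' = {1, 2, 3, 4, 6, 7, 8, 9, 10, 11} ✓

{1, 2, 3, 4, 6, 7, 8, 9, 10, 11}


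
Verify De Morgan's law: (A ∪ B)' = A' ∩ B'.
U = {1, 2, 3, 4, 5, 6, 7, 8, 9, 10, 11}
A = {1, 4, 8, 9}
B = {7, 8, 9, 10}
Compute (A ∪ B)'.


U = {1, 2, 3, 4, 5, 6, 7, 8, 9, 10, 11}
A = {1, 4, 8, 9}, B = {7, 8, 9, 10}
A ∪ B = {1, 4, 7, 8, 9, 10}
(A ∪ B)' = U \ (A ∪ B) = {2, 3, 5, 6, 11}
Verification via A' ∩ B': A' = {2, 3, 5, 6, 7, 10, 11}, B' = {1, 2, 3, 4, 5, 6, 11}
A' ∩ B' = {2, 3, 5, 6, 11} ✓

{2, 3, 5, 6, 11}


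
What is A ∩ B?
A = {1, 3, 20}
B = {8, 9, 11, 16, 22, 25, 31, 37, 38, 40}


Set A = {1, 3, 20}
Set B = {8, 9, 11, 16, 22, 25, 31, 37, 38, 40}
A ∩ B includes only elements in both sets.
Check each element of A against B:
1 ✗, 3 ✗, 20 ✗
A ∩ B = {}

{}


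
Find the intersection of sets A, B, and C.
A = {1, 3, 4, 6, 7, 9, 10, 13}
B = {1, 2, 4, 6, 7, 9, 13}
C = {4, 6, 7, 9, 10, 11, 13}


Set A = {1, 3, 4, 6, 7, 9, 10, 13}
Set B = {1, 2, 4, 6, 7, 9, 13}
Set C = {4, 6, 7, 9, 10, 11, 13}
First, A ∩ B = {1, 4, 6, 7, 9, 13}
Then, (A ∩ B) ∩ C = {4, 6, 7, 9, 13}

{4, 6, 7, 9, 13}


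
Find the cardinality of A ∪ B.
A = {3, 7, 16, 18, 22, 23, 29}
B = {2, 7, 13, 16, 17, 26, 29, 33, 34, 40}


Set A = {3, 7, 16, 18, 22, 23, 29}, |A| = 7
Set B = {2, 7, 13, 16, 17, 26, 29, 33, 34, 40}, |B| = 10
A ∩ B = {7, 16, 29}, |A ∩ B| = 3
|A ∪ B| = |A| + |B| - |A ∩ B| = 7 + 10 - 3 = 14

14


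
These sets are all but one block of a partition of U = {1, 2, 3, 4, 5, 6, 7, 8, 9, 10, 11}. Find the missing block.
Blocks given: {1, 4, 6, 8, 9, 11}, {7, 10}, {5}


U = {1, 2, 3, 4, 5, 6, 7, 8, 9, 10, 11}
Shown blocks: {1, 4, 6, 8, 9, 11}, {7, 10}, {5}
A partition's blocks are pairwise disjoint and cover U, so the missing block = U \ (union of shown blocks).
Union of shown blocks: {1, 4, 5, 6, 7, 8, 9, 10, 11}
Missing block = U \ (union) = {2, 3}

{2, 3}


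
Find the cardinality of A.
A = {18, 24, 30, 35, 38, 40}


Set A = {18, 24, 30, 35, 38, 40}
Listing elements: 18, 24, 30, 35, 38, 40
Counting: 6 elements
|A| = 6

6


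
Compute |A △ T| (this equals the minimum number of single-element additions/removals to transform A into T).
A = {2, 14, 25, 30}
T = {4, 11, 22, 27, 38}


Set A = {2, 14, 25, 30}
Set T = {4, 11, 22, 27, 38}
Elements to remove from A (in A, not in T): {2, 14, 25, 30} → 4 removals
Elements to add to A (in T, not in A): {4, 11, 22, 27, 38} → 5 additions
Total edits = 4 + 5 = 9

9


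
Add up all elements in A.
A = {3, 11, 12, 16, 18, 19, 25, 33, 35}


Set A = {3, 11, 12, 16, 18, 19, 25, 33, 35}
Sum = 3 + 11 + 12 + 16 + 18 + 19 + 25 + 33 + 35 = 172

172


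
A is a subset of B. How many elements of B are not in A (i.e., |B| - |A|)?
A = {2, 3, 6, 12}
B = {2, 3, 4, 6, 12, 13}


Set A = {2, 3, 6, 12}, |A| = 4
Set B = {2, 3, 4, 6, 12, 13}, |B| = 6
Since A ⊆ B: B \ A = {4, 13}
|B| - |A| = 6 - 4 = 2

2


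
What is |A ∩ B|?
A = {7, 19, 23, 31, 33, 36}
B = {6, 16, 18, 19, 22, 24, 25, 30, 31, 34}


Set A = {7, 19, 23, 31, 33, 36}
Set B = {6, 16, 18, 19, 22, 24, 25, 30, 31, 34}
A ∩ B = {19, 31}
|A ∩ B| = 2

2


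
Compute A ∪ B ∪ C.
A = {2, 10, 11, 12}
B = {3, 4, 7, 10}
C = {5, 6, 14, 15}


Set A = {2, 10, 11, 12}
Set B = {3, 4, 7, 10}
Set C = {5, 6, 14, 15}
First, A ∪ B = {2, 3, 4, 7, 10, 11, 12}
Then, (A ∪ B) ∪ C = {2, 3, 4, 5, 6, 7, 10, 11, 12, 14, 15}

{2, 3, 4, 5, 6, 7, 10, 11, 12, 14, 15}


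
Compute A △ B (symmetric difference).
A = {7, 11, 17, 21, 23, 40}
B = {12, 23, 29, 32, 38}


Set A = {7, 11, 17, 21, 23, 40}
Set B = {12, 23, 29, 32, 38}
A △ B = (A \ B) ∪ (B \ A)
Elements in A but not B: {7, 11, 17, 21, 40}
Elements in B but not A: {12, 29, 32, 38}
A △ B = {7, 11, 12, 17, 21, 29, 32, 38, 40}

{7, 11, 12, 17, 21, 29, 32, 38, 40}


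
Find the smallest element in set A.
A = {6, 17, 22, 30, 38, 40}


Set A = {6, 17, 22, 30, 38, 40}
Elements in ascending order: 6, 17, 22, 30, 38, 40
The smallest element is 6.

6


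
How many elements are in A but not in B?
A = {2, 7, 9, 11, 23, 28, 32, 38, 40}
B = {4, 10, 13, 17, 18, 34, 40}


Set A = {2, 7, 9, 11, 23, 28, 32, 38, 40}
Set B = {4, 10, 13, 17, 18, 34, 40}
A \ B = {2, 7, 9, 11, 23, 28, 32, 38}
|A \ B| = 8

8


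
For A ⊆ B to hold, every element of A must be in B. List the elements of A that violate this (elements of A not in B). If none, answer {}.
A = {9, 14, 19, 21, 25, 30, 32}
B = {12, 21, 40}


Set A = {9, 14, 19, 21, 25, 30, 32}
Set B = {12, 21, 40}
Check each element of A against B:
9 ∉ B (include), 14 ∉ B (include), 19 ∉ B (include), 21 ∈ B, 25 ∉ B (include), 30 ∉ B (include), 32 ∉ B (include)
Elements of A not in B: {9, 14, 19, 25, 30, 32}

{9, 14, 19, 25, 30, 32}


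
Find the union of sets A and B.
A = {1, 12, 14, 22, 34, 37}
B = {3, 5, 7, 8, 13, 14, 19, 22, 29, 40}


Set A = {1, 12, 14, 22, 34, 37}
Set B = {3, 5, 7, 8, 13, 14, 19, 22, 29, 40}
A ∪ B includes all elements in either set.
Elements from A: {1, 12, 14, 22, 34, 37}
Elements from B not already included: {3, 5, 7, 8, 13, 19, 29, 40}
A ∪ B = {1, 3, 5, 7, 8, 12, 13, 14, 19, 22, 29, 34, 37, 40}

{1, 3, 5, 7, 8, 12, 13, 14, 19, 22, 29, 34, 37, 40}


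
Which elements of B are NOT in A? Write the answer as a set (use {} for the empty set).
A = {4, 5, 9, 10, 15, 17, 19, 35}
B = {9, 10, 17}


Set A = {4, 5, 9, 10, 15, 17, 19, 35}
Set B = {9, 10, 17}
Check each element of B against A:
9 ∈ A, 10 ∈ A, 17 ∈ A
Elements of B not in A: {}

{}


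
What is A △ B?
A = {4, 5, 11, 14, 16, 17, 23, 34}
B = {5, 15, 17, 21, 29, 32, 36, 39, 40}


Set A = {4, 5, 11, 14, 16, 17, 23, 34}
Set B = {5, 15, 17, 21, 29, 32, 36, 39, 40}
A △ B = (A \ B) ∪ (B \ A)
Elements in A but not B: {4, 11, 14, 16, 23, 34}
Elements in B but not A: {15, 21, 29, 32, 36, 39, 40}
A △ B = {4, 11, 14, 15, 16, 21, 23, 29, 32, 34, 36, 39, 40}

{4, 11, 14, 15, 16, 21, 23, 29, 32, 34, 36, 39, 40}


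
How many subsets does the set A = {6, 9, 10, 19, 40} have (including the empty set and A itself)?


Set A = {6, 9, 10, 19, 40}
|A| = 5
The power set P(A) contains all subsets of A.
|P(A)| = 2^|A| = 2^5 = 32

32


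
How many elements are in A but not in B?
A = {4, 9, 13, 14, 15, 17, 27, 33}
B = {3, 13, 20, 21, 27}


Set A = {4, 9, 13, 14, 15, 17, 27, 33}
Set B = {3, 13, 20, 21, 27}
A \ B = {4, 9, 14, 15, 17, 33}
|A \ B| = 6

6


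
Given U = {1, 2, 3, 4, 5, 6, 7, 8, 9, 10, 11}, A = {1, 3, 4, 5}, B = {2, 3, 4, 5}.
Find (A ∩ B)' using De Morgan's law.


U = {1, 2, 3, 4, 5, 6, 7, 8, 9, 10, 11}
A = {1, 3, 4, 5}, B = {2, 3, 4, 5}
A ∩ B = {3, 4, 5}
(A ∩ B)' = U \ (A ∩ B) = {1, 2, 6, 7, 8, 9, 10, 11}
Verification via A' ∪ B': A' = {2, 6, 7, 8, 9, 10, 11}, B' = {1, 6, 7, 8, 9, 10, 11}
A' ∪ B' = {1, 2, 6, 7, 8, 9, 10, 11} ✓

{1, 2, 6, 7, 8, 9, 10, 11}


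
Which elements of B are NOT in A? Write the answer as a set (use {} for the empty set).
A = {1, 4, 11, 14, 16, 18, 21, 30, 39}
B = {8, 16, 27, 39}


Set A = {1, 4, 11, 14, 16, 18, 21, 30, 39}
Set B = {8, 16, 27, 39}
Check each element of B against A:
8 ∉ A (include), 16 ∈ A, 27 ∉ A (include), 39 ∈ A
Elements of B not in A: {8, 27}

{8, 27}


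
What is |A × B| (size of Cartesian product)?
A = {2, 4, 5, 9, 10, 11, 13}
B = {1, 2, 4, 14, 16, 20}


Set A = {2, 4, 5, 9, 10, 11, 13} has 7 elements.
Set B = {1, 2, 4, 14, 16, 20} has 6 elements.
|A × B| = |A| × |B| = 7 × 6 = 42

42


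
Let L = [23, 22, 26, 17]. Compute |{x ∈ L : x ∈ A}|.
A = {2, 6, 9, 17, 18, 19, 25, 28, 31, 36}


Set A = {2, 6, 9, 17, 18, 19, 25, 28, 31, 36}
Candidates: [23, 22, 26, 17]
Check each candidate:
23 ∉ A, 22 ∉ A, 26 ∉ A, 17 ∈ A
Count of candidates in A: 1

1


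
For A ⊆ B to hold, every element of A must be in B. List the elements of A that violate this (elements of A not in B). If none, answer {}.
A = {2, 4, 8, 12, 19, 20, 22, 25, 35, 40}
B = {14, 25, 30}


Set A = {2, 4, 8, 12, 19, 20, 22, 25, 35, 40}
Set B = {14, 25, 30}
Check each element of A against B:
2 ∉ B (include), 4 ∉ B (include), 8 ∉ B (include), 12 ∉ B (include), 19 ∉ B (include), 20 ∉ B (include), 22 ∉ B (include), 25 ∈ B, 35 ∉ B (include), 40 ∉ B (include)
Elements of A not in B: {2, 4, 8, 12, 19, 20, 22, 35, 40}

{2, 4, 8, 12, 19, 20, 22, 35, 40}


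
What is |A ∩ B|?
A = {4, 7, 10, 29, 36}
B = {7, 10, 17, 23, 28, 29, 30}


Set A = {4, 7, 10, 29, 36}
Set B = {7, 10, 17, 23, 28, 29, 30}
A ∩ B = {7, 10, 29}
|A ∩ B| = 3

3


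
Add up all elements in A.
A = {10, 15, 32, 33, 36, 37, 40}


Set A = {10, 15, 32, 33, 36, 37, 40}
Sum = 10 + 15 + 32 + 33 + 36 + 37 + 40 = 203

203


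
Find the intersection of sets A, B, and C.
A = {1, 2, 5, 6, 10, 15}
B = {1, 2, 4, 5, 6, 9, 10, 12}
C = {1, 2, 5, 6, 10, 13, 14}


Set A = {1, 2, 5, 6, 10, 15}
Set B = {1, 2, 4, 5, 6, 9, 10, 12}
Set C = {1, 2, 5, 6, 10, 13, 14}
First, A ∩ B = {1, 2, 5, 6, 10}
Then, (A ∩ B) ∩ C = {1, 2, 5, 6, 10}

{1, 2, 5, 6, 10}


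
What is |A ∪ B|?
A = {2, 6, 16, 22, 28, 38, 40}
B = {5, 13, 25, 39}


Set A = {2, 6, 16, 22, 28, 38, 40}, |A| = 7
Set B = {5, 13, 25, 39}, |B| = 4
A ∩ B = {}, |A ∩ B| = 0
|A ∪ B| = |A| + |B| - |A ∩ B| = 7 + 4 - 0 = 11

11


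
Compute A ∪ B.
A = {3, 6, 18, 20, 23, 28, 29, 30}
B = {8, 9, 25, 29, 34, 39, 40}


Set A = {3, 6, 18, 20, 23, 28, 29, 30}
Set B = {8, 9, 25, 29, 34, 39, 40}
A ∪ B includes all elements in either set.
Elements from A: {3, 6, 18, 20, 23, 28, 29, 30}
Elements from B not already included: {8, 9, 25, 34, 39, 40}
A ∪ B = {3, 6, 8, 9, 18, 20, 23, 25, 28, 29, 30, 34, 39, 40}

{3, 6, 8, 9, 18, 20, 23, 25, 28, 29, 30, 34, 39, 40}


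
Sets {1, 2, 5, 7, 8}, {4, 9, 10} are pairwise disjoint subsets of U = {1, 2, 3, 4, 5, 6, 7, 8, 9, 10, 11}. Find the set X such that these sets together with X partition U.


U = {1, 2, 3, 4, 5, 6, 7, 8, 9, 10, 11}
Shown blocks: {1, 2, 5, 7, 8}, {4, 9, 10}
A partition's blocks are pairwise disjoint and cover U, so the missing block = U \ (union of shown blocks).
Union of shown blocks: {1, 2, 4, 5, 7, 8, 9, 10}
Missing block = U \ (union) = {3, 6, 11}

{3, 6, 11}


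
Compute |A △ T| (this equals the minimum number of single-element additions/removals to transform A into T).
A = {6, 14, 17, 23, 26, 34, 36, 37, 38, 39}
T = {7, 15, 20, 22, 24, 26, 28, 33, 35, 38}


Set A = {6, 14, 17, 23, 26, 34, 36, 37, 38, 39}
Set T = {7, 15, 20, 22, 24, 26, 28, 33, 35, 38}
Elements to remove from A (in A, not in T): {6, 14, 17, 23, 34, 36, 37, 39} → 8 removals
Elements to add to A (in T, not in A): {7, 15, 20, 22, 24, 28, 33, 35} → 8 additions
Total edits = 8 + 8 = 16

16


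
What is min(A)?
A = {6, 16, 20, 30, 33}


Set A = {6, 16, 20, 30, 33}
Elements in ascending order: 6, 16, 20, 30, 33
The smallest element is 6.

6


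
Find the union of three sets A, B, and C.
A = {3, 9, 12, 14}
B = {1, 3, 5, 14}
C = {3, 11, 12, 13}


Set A = {3, 9, 12, 14}
Set B = {1, 3, 5, 14}
Set C = {3, 11, 12, 13}
First, A ∪ B = {1, 3, 5, 9, 12, 14}
Then, (A ∪ B) ∪ C = {1, 3, 5, 9, 11, 12, 13, 14}

{1, 3, 5, 9, 11, 12, 13, 14}


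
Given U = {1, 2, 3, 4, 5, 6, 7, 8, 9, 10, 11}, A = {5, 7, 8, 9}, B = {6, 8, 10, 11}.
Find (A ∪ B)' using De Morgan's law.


U = {1, 2, 3, 4, 5, 6, 7, 8, 9, 10, 11}
A = {5, 7, 8, 9}, B = {6, 8, 10, 11}
A ∪ B = {5, 6, 7, 8, 9, 10, 11}
(A ∪ B)' = U \ (A ∪ B) = {1, 2, 3, 4}
Verification via A' ∩ B': A' = {1, 2, 3, 4, 6, 10, 11}, B' = {1, 2, 3, 4, 5, 7, 9}
A' ∩ B' = {1, 2, 3, 4} ✓

{1, 2, 3, 4}


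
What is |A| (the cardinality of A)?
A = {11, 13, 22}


Set A = {11, 13, 22}
Listing elements: 11, 13, 22
Counting: 3 elements
|A| = 3

3


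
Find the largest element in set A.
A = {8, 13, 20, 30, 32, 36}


Set A = {8, 13, 20, 30, 32, 36}
Elements in ascending order: 8, 13, 20, 30, 32, 36
The largest element is 36.

36


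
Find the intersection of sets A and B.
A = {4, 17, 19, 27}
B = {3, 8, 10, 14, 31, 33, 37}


Set A = {4, 17, 19, 27}
Set B = {3, 8, 10, 14, 31, 33, 37}
A ∩ B includes only elements in both sets.
Check each element of A against B:
4 ✗, 17 ✗, 19 ✗, 27 ✗
A ∩ B = {}

{}


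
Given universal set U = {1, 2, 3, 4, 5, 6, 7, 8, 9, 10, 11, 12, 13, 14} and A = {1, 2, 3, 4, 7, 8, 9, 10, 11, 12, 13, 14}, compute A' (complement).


Universal set U = {1, 2, 3, 4, 5, 6, 7, 8, 9, 10, 11, 12, 13, 14}
Set A = {1, 2, 3, 4, 7, 8, 9, 10, 11, 12, 13, 14}
A' = U \ A = elements in U but not in A
Checking each element of U:
1 (in A, exclude), 2 (in A, exclude), 3 (in A, exclude), 4 (in A, exclude), 5 (not in A, include), 6 (not in A, include), 7 (in A, exclude), 8 (in A, exclude), 9 (in A, exclude), 10 (in A, exclude), 11 (in A, exclude), 12 (in A, exclude), 13 (in A, exclude), 14 (in A, exclude)
A' = {5, 6}

{5, 6}


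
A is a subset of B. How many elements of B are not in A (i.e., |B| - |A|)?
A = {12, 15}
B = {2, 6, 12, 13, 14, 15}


Set A = {12, 15}, |A| = 2
Set B = {2, 6, 12, 13, 14, 15}, |B| = 6
Since A ⊆ B: B \ A = {2, 6, 13, 14}
|B| - |A| = 6 - 2 = 4

4


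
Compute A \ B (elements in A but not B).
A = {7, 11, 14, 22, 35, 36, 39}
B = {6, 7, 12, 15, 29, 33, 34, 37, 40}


Set A = {7, 11, 14, 22, 35, 36, 39}
Set B = {6, 7, 12, 15, 29, 33, 34, 37, 40}
A \ B includes elements in A that are not in B.
Check each element of A:
7 (in B, remove), 11 (not in B, keep), 14 (not in B, keep), 22 (not in B, keep), 35 (not in B, keep), 36 (not in B, keep), 39 (not in B, keep)
A \ B = {11, 14, 22, 35, 36, 39}

{11, 14, 22, 35, 36, 39}


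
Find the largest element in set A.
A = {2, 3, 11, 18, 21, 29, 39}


Set A = {2, 3, 11, 18, 21, 29, 39}
Elements in ascending order: 2, 3, 11, 18, 21, 29, 39
The largest element is 39.

39


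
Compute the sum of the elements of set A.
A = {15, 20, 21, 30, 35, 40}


Set A = {15, 20, 21, 30, 35, 40}
Sum = 15 + 20 + 21 + 30 + 35 + 40 = 161

161


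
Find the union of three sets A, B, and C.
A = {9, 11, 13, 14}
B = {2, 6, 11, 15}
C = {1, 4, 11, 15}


Set A = {9, 11, 13, 14}
Set B = {2, 6, 11, 15}
Set C = {1, 4, 11, 15}
First, A ∪ B = {2, 6, 9, 11, 13, 14, 15}
Then, (A ∪ B) ∪ C = {1, 2, 4, 6, 9, 11, 13, 14, 15}

{1, 2, 4, 6, 9, 11, 13, 14, 15}


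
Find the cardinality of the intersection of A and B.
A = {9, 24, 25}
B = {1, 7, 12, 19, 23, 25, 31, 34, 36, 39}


Set A = {9, 24, 25}
Set B = {1, 7, 12, 19, 23, 25, 31, 34, 36, 39}
A ∩ B = {25}
|A ∩ B| = 1

1


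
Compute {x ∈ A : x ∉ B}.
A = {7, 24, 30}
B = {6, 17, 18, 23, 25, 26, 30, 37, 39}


Set A = {7, 24, 30}
Set B = {6, 17, 18, 23, 25, 26, 30, 37, 39}
Check each element of A against B:
7 ∉ B (include), 24 ∉ B (include), 30 ∈ B
Elements of A not in B: {7, 24}

{7, 24}


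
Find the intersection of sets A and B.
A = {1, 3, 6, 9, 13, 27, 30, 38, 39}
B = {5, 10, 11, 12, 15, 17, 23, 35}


Set A = {1, 3, 6, 9, 13, 27, 30, 38, 39}
Set B = {5, 10, 11, 12, 15, 17, 23, 35}
A ∩ B includes only elements in both sets.
Check each element of A against B:
1 ✗, 3 ✗, 6 ✗, 9 ✗, 13 ✗, 27 ✗, 30 ✗, 38 ✗, 39 ✗
A ∩ B = {}

{}


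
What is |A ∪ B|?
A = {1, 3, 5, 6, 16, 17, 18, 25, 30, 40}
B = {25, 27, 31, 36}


Set A = {1, 3, 5, 6, 16, 17, 18, 25, 30, 40}, |A| = 10
Set B = {25, 27, 31, 36}, |B| = 4
A ∩ B = {25}, |A ∩ B| = 1
|A ∪ B| = |A| + |B| - |A ∩ B| = 10 + 4 - 1 = 13

13


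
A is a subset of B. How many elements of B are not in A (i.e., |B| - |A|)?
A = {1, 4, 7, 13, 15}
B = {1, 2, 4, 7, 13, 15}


Set A = {1, 4, 7, 13, 15}, |A| = 5
Set B = {1, 2, 4, 7, 13, 15}, |B| = 6
Since A ⊆ B: B \ A = {2}
|B| - |A| = 6 - 5 = 1

1


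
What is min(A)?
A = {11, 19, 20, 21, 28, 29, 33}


Set A = {11, 19, 20, 21, 28, 29, 33}
Elements in ascending order: 11, 19, 20, 21, 28, 29, 33
The smallest element is 11.

11


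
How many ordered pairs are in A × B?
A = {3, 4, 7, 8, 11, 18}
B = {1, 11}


Set A = {3, 4, 7, 8, 11, 18} has 6 elements.
Set B = {1, 11} has 2 elements.
|A × B| = |A| × |B| = 6 × 2 = 12

12


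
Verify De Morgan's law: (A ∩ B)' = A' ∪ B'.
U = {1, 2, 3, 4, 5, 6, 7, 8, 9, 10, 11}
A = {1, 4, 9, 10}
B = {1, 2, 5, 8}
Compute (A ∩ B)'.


U = {1, 2, 3, 4, 5, 6, 7, 8, 9, 10, 11}
A = {1, 4, 9, 10}, B = {1, 2, 5, 8}
A ∩ B = {1}
(A ∩ B)' = U \ (A ∩ B) = {2, 3, 4, 5, 6, 7, 8, 9, 10, 11}
Verification via A' ∪ B': A' = {2, 3, 5, 6, 7, 8, 11}, B' = {3, 4, 6, 7, 9, 10, 11}
A' ∪ B' = {2, 3, 4, 5, 6, 7, 8, 9, 10, 11} ✓

{2, 3, 4, 5, 6, 7, 8, 9, 10, 11}


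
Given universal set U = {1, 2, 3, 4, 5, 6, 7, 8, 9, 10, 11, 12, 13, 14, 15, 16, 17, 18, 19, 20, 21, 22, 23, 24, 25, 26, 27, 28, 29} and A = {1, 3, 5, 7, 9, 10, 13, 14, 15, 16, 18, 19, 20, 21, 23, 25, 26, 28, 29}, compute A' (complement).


Universal set U = {1, 2, 3, 4, 5, 6, 7, 8, 9, 10, 11, 12, 13, 14, 15, 16, 17, 18, 19, 20, 21, 22, 23, 24, 25, 26, 27, 28, 29}
Set A = {1, 3, 5, 7, 9, 10, 13, 14, 15, 16, 18, 19, 20, 21, 23, 25, 26, 28, 29}
A' = U \ A = elements in U but not in A
Checking each element of U:
1 (in A, exclude), 2 (not in A, include), 3 (in A, exclude), 4 (not in A, include), 5 (in A, exclude), 6 (not in A, include), 7 (in A, exclude), 8 (not in A, include), 9 (in A, exclude), 10 (in A, exclude), 11 (not in A, include), 12 (not in A, include), 13 (in A, exclude), 14 (in A, exclude), 15 (in A, exclude), 16 (in A, exclude), 17 (not in A, include), 18 (in A, exclude), 19 (in A, exclude), 20 (in A, exclude), 21 (in A, exclude), 22 (not in A, include), 23 (in A, exclude), 24 (not in A, include), 25 (in A, exclude), 26 (in A, exclude), 27 (not in A, include), 28 (in A, exclude), 29 (in A, exclude)
A' = {2, 4, 6, 8, 11, 12, 17, 22, 24, 27}

{2, 4, 6, 8, 11, 12, 17, 22, 24, 27}


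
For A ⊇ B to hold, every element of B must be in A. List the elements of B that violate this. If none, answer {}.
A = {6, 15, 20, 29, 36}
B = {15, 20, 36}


Set A = {6, 15, 20, 29, 36}
Set B = {15, 20, 36}
Check each element of B against A:
15 ∈ A, 20 ∈ A, 36 ∈ A
Elements of B not in A: {}

{}


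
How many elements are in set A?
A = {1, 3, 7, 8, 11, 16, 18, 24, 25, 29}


Set A = {1, 3, 7, 8, 11, 16, 18, 24, 25, 29}
Listing elements: 1, 3, 7, 8, 11, 16, 18, 24, 25, 29
Counting: 10 elements
|A| = 10

10


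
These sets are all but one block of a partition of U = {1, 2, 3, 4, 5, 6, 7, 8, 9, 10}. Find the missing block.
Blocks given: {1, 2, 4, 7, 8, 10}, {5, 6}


U = {1, 2, 3, 4, 5, 6, 7, 8, 9, 10}
Shown blocks: {1, 2, 4, 7, 8, 10}, {5, 6}
A partition's blocks are pairwise disjoint and cover U, so the missing block = U \ (union of shown blocks).
Union of shown blocks: {1, 2, 4, 5, 6, 7, 8, 10}
Missing block = U \ (union) = {3, 9}

{3, 9}
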